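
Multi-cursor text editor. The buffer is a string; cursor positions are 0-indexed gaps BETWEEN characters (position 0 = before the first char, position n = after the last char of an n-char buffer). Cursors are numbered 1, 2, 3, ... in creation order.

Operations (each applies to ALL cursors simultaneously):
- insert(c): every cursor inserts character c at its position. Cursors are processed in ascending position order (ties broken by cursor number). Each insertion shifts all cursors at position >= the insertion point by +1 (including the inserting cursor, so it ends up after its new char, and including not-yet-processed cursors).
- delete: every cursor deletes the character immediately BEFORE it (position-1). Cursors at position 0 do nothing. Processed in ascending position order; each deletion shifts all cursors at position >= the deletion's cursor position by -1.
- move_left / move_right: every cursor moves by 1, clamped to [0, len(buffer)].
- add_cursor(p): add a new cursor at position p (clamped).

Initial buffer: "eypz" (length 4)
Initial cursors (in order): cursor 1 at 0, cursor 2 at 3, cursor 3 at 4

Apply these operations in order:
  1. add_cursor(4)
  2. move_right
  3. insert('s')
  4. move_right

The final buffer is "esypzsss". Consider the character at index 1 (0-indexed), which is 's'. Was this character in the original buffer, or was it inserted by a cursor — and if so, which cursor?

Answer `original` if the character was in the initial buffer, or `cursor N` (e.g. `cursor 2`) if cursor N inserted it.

Answer: cursor 1

Derivation:
After op 1 (add_cursor(4)): buffer="eypz" (len 4), cursors c1@0 c2@3 c3@4 c4@4, authorship ....
After op 2 (move_right): buffer="eypz" (len 4), cursors c1@1 c2@4 c3@4 c4@4, authorship ....
After op 3 (insert('s')): buffer="esypzsss" (len 8), cursors c1@2 c2@8 c3@8 c4@8, authorship .1...234
After op 4 (move_right): buffer="esypzsss" (len 8), cursors c1@3 c2@8 c3@8 c4@8, authorship .1...234
Authorship (.=original, N=cursor N): . 1 . . . 2 3 4
Index 1: author = 1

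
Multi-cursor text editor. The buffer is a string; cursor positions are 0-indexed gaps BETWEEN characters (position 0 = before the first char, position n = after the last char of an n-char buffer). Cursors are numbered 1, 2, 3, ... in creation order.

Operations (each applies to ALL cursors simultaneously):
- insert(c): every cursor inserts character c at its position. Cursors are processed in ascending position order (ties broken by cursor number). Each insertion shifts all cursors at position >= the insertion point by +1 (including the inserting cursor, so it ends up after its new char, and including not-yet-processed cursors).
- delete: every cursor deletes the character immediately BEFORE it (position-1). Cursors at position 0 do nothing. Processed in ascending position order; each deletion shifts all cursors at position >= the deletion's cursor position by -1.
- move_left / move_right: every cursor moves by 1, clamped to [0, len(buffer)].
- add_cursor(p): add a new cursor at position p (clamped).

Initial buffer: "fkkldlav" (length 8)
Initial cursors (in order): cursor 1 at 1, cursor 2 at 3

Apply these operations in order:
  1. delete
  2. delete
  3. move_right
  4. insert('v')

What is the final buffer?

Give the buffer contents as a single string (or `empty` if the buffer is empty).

Answer: lvvdlav

Derivation:
After op 1 (delete): buffer="kldlav" (len 6), cursors c1@0 c2@1, authorship ......
After op 2 (delete): buffer="ldlav" (len 5), cursors c1@0 c2@0, authorship .....
After op 3 (move_right): buffer="ldlav" (len 5), cursors c1@1 c2@1, authorship .....
After op 4 (insert('v')): buffer="lvvdlav" (len 7), cursors c1@3 c2@3, authorship .12....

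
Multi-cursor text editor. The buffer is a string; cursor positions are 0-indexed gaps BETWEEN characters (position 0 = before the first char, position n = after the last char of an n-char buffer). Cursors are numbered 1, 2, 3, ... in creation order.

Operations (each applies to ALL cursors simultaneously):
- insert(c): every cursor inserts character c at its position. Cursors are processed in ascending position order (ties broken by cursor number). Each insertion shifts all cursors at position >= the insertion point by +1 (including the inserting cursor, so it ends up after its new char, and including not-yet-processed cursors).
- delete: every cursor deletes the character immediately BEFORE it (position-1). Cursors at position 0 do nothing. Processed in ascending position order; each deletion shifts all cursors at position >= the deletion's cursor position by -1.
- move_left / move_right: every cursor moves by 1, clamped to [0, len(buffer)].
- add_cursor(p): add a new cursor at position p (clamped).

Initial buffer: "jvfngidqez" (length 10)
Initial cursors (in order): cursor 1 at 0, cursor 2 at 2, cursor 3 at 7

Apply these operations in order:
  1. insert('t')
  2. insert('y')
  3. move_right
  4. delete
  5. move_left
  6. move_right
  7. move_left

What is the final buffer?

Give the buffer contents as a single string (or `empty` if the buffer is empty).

After op 1 (insert('t')): buffer="tjvtfngidtqez" (len 13), cursors c1@1 c2@4 c3@10, authorship 1..2.....3...
After op 2 (insert('y')): buffer="tyjvtyfngidtyqez" (len 16), cursors c1@2 c2@6 c3@13, authorship 11..22.....33...
After op 3 (move_right): buffer="tyjvtyfngidtyqez" (len 16), cursors c1@3 c2@7 c3@14, authorship 11..22.....33...
After op 4 (delete): buffer="tyvtyngidtyez" (len 13), cursors c1@2 c2@5 c3@11, authorship 11.22....33..
After op 5 (move_left): buffer="tyvtyngidtyez" (len 13), cursors c1@1 c2@4 c3@10, authorship 11.22....33..
After op 6 (move_right): buffer="tyvtyngidtyez" (len 13), cursors c1@2 c2@5 c3@11, authorship 11.22....33..
After op 7 (move_left): buffer="tyvtyngidtyez" (len 13), cursors c1@1 c2@4 c3@10, authorship 11.22....33..

Answer: tyvtyngidtyez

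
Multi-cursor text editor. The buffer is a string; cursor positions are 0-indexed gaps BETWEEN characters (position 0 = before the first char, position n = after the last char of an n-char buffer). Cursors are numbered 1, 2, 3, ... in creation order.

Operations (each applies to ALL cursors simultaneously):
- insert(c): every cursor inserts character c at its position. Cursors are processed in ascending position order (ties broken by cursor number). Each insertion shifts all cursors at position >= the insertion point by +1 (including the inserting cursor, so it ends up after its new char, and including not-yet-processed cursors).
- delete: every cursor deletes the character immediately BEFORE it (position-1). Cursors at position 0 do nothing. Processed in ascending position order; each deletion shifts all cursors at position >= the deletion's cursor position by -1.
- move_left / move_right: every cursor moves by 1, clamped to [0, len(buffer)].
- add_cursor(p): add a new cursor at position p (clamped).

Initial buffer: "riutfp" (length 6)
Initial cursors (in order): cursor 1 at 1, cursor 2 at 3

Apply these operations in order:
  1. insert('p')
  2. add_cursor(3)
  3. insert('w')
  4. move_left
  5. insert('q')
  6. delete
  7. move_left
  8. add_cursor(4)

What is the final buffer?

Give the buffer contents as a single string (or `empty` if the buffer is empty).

After op 1 (insert('p')): buffer="rpiuptfp" (len 8), cursors c1@2 c2@5, authorship .1..2...
After op 2 (add_cursor(3)): buffer="rpiuptfp" (len 8), cursors c1@2 c3@3 c2@5, authorship .1..2...
After op 3 (insert('w')): buffer="rpwiwupwtfp" (len 11), cursors c1@3 c3@5 c2@8, authorship .11.3.22...
After op 4 (move_left): buffer="rpwiwupwtfp" (len 11), cursors c1@2 c3@4 c2@7, authorship .11.3.22...
After op 5 (insert('q')): buffer="rpqwiqwupqwtfp" (len 14), cursors c1@3 c3@6 c2@10, authorship .111.33.222...
After op 6 (delete): buffer="rpwiwupwtfp" (len 11), cursors c1@2 c3@4 c2@7, authorship .11.3.22...
After op 7 (move_left): buffer="rpwiwupwtfp" (len 11), cursors c1@1 c3@3 c2@6, authorship .11.3.22...
After op 8 (add_cursor(4)): buffer="rpwiwupwtfp" (len 11), cursors c1@1 c3@3 c4@4 c2@6, authorship .11.3.22...

Answer: rpwiwupwtfp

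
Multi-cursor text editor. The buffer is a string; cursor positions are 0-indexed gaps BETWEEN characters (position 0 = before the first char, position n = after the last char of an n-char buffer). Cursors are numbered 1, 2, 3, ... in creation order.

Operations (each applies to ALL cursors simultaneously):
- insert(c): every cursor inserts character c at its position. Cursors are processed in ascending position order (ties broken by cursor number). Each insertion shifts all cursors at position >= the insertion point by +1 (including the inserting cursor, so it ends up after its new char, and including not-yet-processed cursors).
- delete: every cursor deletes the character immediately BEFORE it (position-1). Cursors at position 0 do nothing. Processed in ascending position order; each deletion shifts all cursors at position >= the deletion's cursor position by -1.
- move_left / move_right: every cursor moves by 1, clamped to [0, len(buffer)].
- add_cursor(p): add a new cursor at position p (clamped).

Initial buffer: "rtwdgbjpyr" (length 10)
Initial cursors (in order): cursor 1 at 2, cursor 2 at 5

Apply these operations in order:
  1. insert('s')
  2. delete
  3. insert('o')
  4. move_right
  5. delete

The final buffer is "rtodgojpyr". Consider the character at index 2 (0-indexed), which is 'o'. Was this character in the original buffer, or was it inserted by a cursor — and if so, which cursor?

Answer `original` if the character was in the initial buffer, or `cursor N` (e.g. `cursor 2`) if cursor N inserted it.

Answer: cursor 1

Derivation:
After op 1 (insert('s')): buffer="rtswdgsbjpyr" (len 12), cursors c1@3 c2@7, authorship ..1...2.....
After op 2 (delete): buffer="rtwdgbjpyr" (len 10), cursors c1@2 c2@5, authorship ..........
After op 3 (insert('o')): buffer="rtowdgobjpyr" (len 12), cursors c1@3 c2@7, authorship ..1...2.....
After op 4 (move_right): buffer="rtowdgobjpyr" (len 12), cursors c1@4 c2@8, authorship ..1...2.....
After op 5 (delete): buffer="rtodgojpyr" (len 10), cursors c1@3 c2@6, authorship ..1..2....
Authorship (.=original, N=cursor N): . . 1 . . 2 . . . .
Index 2: author = 1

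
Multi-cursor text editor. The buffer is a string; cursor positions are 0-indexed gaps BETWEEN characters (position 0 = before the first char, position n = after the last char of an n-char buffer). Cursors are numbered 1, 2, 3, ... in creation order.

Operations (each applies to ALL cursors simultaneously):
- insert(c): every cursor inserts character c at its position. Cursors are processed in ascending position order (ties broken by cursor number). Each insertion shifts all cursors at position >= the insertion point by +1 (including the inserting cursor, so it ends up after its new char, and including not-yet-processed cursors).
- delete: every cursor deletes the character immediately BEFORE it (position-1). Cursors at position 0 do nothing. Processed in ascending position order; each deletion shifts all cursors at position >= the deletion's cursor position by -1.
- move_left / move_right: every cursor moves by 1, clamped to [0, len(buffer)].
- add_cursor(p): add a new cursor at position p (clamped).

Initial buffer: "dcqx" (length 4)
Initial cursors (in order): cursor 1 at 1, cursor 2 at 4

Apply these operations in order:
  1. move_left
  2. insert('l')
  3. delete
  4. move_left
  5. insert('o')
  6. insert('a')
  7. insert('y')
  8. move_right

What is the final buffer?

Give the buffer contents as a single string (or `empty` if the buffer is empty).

Answer: oaydcoayqx

Derivation:
After op 1 (move_left): buffer="dcqx" (len 4), cursors c1@0 c2@3, authorship ....
After op 2 (insert('l')): buffer="ldcqlx" (len 6), cursors c1@1 c2@5, authorship 1...2.
After op 3 (delete): buffer="dcqx" (len 4), cursors c1@0 c2@3, authorship ....
After op 4 (move_left): buffer="dcqx" (len 4), cursors c1@0 c2@2, authorship ....
After op 5 (insert('o')): buffer="odcoqx" (len 6), cursors c1@1 c2@4, authorship 1..2..
After op 6 (insert('a')): buffer="oadcoaqx" (len 8), cursors c1@2 c2@6, authorship 11..22..
After op 7 (insert('y')): buffer="oaydcoayqx" (len 10), cursors c1@3 c2@8, authorship 111..222..
After op 8 (move_right): buffer="oaydcoayqx" (len 10), cursors c1@4 c2@9, authorship 111..222..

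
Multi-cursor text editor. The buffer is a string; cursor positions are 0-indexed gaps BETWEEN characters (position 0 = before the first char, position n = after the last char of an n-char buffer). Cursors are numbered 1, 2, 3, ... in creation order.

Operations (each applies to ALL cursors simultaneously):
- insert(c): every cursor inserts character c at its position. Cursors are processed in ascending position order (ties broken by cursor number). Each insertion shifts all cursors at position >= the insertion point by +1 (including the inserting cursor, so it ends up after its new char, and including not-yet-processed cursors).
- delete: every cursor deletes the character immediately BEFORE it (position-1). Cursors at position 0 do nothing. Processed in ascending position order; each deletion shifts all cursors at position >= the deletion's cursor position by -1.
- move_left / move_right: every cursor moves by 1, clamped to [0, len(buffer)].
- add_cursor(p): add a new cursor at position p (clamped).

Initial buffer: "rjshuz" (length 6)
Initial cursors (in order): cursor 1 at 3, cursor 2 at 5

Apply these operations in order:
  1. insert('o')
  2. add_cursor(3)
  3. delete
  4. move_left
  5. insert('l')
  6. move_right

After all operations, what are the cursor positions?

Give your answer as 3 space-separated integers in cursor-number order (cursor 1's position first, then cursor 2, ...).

Answer: 4 7 4

Derivation:
After op 1 (insert('o')): buffer="rjsohuoz" (len 8), cursors c1@4 c2@7, authorship ...1..2.
After op 2 (add_cursor(3)): buffer="rjsohuoz" (len 8), cursors c3@3 c1@4 c2@7, authorship ...1..2.
After op 3 (delete): buffer="rjhuz" (len 5), cursors c1@2 c3@2 c2@4, authorship .....
After op 4 (move_left): buffer="rjhuz" (len 5), cursors c1@1 c3@1 c2@3, authorship .....
After op 5 (insert('l')): buffer="rlljhluz" (len 8), cursors c1@3 c3@3 c2@6, authorship .13..2..
After op 6 (move_right): buffer="rlljhluz" (len 8), cursors c1@4 c3@4 c2@7, authorship .13..2..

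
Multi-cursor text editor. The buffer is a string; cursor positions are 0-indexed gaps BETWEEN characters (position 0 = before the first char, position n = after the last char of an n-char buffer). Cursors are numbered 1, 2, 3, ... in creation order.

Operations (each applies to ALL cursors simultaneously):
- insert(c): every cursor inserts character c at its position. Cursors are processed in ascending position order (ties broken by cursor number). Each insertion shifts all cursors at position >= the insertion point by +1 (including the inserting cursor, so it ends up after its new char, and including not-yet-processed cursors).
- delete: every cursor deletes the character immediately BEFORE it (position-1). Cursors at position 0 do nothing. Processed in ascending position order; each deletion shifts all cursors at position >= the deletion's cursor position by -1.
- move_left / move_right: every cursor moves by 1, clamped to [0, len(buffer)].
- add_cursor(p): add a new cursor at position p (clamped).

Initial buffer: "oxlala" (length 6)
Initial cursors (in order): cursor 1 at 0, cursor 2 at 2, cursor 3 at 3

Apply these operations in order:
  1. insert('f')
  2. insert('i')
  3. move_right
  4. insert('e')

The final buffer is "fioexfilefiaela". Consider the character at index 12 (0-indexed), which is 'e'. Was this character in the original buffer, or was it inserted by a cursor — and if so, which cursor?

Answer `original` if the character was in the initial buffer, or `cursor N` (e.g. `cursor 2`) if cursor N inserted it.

After op 1 (insert('f')): buffer="foxflfala" (len 9), cursors c1@1 c2@4 c3@6, authorship 1..2.3...
After op 2 (insert('i')): buffer="fioxfilfiala" (len 12), cursors c1@2 c2@6 c3@9, authorship 11..22.33...
After op 3 (move_right): buffer="fioxfilfiala" (len 12), cursors c1@3 c2@7 c3@10, authorship 11..22.33...
After op 4 (insert('e')): buffer="fioexfilefiaela" (len 15), cursors c1@4 c2@9 c3@13, authorship 11.1.22.233.3..
Authorship (.=original, N=cursor N): 1 1 . 1 . 2 2 . 2 3 3 . 3 . .
Index 12: author = 3

Answer: cursor 3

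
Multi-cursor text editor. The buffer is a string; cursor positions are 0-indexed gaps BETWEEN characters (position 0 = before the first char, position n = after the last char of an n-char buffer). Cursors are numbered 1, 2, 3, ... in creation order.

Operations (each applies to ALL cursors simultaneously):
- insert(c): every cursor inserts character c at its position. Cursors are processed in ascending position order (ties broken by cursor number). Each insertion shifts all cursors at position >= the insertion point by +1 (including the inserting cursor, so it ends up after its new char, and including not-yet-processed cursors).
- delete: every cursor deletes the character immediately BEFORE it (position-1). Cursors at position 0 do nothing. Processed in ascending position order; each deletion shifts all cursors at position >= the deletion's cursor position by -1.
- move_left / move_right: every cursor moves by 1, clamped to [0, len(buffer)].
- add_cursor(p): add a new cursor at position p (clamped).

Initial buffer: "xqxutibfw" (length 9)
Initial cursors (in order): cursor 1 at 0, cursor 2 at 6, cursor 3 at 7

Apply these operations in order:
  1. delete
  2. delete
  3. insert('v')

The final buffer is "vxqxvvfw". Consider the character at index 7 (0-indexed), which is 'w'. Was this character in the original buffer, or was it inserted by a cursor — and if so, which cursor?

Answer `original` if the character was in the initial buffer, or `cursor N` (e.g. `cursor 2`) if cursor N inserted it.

Answer: original

Derivation:
After op 1 (delete): buffer="xqxutfw" (len 7), cursors c1@0 c2@5 c3@5, authorship .......
After op 2 (delete): buffer="xqxfw" (len 5), cursors c1@0 c2@3 c3@3, authorship .....
After op 3 (insert('v')): buffer="vxqxvvfw" (len 8), cursors c1@1 c2@6 c3@6, authorship 1...23..
Authorship (.=original, N=cursor N): 1 . . . 2 3 . .
Index 7: author = original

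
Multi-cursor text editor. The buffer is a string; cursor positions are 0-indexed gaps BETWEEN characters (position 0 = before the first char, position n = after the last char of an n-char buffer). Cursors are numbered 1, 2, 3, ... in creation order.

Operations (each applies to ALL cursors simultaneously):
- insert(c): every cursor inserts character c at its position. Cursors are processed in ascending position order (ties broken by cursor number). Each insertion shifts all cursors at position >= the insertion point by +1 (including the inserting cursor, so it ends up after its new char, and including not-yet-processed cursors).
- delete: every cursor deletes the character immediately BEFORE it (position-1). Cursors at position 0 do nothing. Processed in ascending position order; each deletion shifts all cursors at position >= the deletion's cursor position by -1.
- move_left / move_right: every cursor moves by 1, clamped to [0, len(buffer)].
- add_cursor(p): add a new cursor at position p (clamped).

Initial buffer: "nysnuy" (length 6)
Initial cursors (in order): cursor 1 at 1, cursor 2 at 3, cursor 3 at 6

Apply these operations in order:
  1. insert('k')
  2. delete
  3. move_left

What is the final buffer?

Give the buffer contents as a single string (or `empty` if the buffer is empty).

After op 1 (insert('k')): buffer="nkysknuyk" (len 9), cursors c1@2 c2@5 c3@9, authorship .1..2...3
After op 2 (delete): buffer="nysnuy" (len 6), cursors c1@1 c2@3 c3@6, authorship ......
After op 3 (move_left): buffer="nysnuy" (len 6), cursors c1@0 c2@2 c3@5, authorship ......

Answer: nysnuy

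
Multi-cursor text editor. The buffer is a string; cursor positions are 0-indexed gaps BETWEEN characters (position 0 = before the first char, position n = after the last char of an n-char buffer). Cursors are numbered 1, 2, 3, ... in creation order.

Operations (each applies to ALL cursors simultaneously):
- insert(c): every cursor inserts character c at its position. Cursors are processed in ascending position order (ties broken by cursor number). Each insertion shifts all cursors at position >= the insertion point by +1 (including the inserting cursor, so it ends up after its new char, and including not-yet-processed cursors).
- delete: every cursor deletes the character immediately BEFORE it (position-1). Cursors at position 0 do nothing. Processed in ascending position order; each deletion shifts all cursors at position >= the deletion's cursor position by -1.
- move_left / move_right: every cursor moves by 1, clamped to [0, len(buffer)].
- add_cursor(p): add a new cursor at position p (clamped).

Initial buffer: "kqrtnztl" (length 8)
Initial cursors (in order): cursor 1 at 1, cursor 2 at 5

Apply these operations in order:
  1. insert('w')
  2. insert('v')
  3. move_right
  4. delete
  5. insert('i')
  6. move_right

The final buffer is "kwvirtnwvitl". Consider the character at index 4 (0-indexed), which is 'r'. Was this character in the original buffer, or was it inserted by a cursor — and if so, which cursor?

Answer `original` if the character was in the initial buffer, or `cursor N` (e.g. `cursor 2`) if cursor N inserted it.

After op 1 (insert('w')): buffer="kwqrtnwztl" (len 10), cursors c1@2 c2@7, authorship .1....2...
After op 2 (insert('v')): buffer="kwvqrtnwvztl" (len 12), cursors c1@3 c2@9, authorship .11....22...
After op 3 (move_right): buffer="kwvqrtnwvztl" (len 12), cursors c1@4 c2@10, authorship .11....22...
After op 4 (delete): buffer="kwvrtnwvtl" (len 10), cursors c1@3 c2@8, authorship .11...22..
After op 5 (insert('i')): buffer="kwvirtnwvitl" (len 12), cursors c1@4 c2@10, authorship .111...222..
After op 6 (move_right): buffer="kwvirtnwvitl" (len 12), cursors c1@5 c2@11, authorship .111...222..
Authorship (.=original, N=cursor N): . 1 1 1 . . . 2 2 2 . .
Index 4: author = original

Answer: original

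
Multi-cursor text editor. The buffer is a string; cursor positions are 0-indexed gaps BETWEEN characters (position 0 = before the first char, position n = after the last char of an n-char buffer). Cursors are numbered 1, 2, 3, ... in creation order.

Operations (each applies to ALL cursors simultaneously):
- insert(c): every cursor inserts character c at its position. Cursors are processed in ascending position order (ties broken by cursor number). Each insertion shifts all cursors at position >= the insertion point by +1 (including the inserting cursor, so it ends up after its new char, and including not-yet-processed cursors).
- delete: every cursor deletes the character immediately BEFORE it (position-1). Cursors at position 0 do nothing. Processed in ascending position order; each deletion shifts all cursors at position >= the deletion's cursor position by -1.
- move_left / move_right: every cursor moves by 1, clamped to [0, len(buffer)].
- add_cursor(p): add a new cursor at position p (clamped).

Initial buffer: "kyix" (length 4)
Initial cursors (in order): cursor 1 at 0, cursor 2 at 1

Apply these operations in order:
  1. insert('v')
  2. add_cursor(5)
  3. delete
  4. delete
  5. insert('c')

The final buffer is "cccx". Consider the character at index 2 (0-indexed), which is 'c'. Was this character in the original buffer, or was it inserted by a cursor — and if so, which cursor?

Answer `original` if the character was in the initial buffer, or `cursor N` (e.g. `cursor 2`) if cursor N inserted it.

Answer: cursor 3

Derivation:
After op 1 (insert('v')): buffer="vkvyix" (len 6), cursors c1@1 c2@3, authorship 1.2...
After op 2 (add_cursor(5)): buffer="vkvyix" (len 6), cursors c1@1 c2@3 c3@5, authorship 1.2...
After op 3 (delete): buffer="kyx" (len 3), cursors c1@0 c2@1 c3@2, authorship ...
After op 4 (delete): buffer="x" (len 1), cursors c1@0 c2@0 c3@0, authorship .
After op 5 (insert('c')): buffer="cccx" (len 4), cursors c1@3 c2@3 c3@3, authorship 123.
Authorship (.=original, N=cursor N): 1 2 3 .
Index 2: author = 3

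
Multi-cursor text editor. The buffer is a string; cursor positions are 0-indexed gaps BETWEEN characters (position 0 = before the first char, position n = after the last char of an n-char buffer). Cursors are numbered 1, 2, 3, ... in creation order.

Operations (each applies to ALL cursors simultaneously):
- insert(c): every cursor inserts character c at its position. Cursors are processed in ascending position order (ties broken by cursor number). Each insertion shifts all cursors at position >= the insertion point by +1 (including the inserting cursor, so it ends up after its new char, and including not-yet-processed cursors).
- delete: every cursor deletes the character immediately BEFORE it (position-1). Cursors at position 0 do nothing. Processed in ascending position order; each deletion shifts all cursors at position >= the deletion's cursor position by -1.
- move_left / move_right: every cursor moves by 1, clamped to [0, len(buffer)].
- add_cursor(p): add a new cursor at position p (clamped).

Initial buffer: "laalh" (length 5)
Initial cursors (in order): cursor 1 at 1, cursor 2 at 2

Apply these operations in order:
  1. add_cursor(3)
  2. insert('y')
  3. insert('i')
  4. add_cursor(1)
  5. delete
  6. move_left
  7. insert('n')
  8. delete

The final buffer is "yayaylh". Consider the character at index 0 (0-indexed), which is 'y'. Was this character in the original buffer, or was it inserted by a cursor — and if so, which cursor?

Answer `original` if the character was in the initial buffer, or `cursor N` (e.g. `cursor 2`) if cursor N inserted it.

Answer: cursor 1

Derivation:
After op 1 (add_cursor(3)): buffer="laalh" (len 5), cursors c1@1 c2@2 c3@3, authorship .....
After op 2 (insert('y')): buffer="lyayaylh" (len 8), cursors c1@2 c2@4 c3@6, authorship .1.2.3..
After op 3 (insert('i')): buffer="lyiayiayilh" (len 11), cursors c1@3 c2@6 c3@9, authorship .11.22.33..
After op 4 (add_cursor(1)): buffer="lyiayiayilh" (len 11), cursors c4@1 c1@3 c2@6 c3@9, authorship .11.22.33..
After op 5 (delete): buffer="yayaylh" (len 7), cursors c4@0 c1@1 c2@3 c3@5, authorship 1.2.3..
After op 6 (move_left): buffer="yayaylh" (len 7), cursors c1@0 c4@0 c2@2 c3@4, authorship 1.2.3..
After op 7 (insert('n')): buffer="nnyanyanylh" (len 11), cursors c1@2 c4@2 c2@5 c3@8, authorship 141.22.33..
After op 8 (delete): buffer="yayaylh" (len 7), cursors c1@0 c4@0 c2@2 c3@4, authorship 1.2.3..
Authorship (.=original, N=cursor N): 1 . 2 . 3 . .
Index 0: author = 1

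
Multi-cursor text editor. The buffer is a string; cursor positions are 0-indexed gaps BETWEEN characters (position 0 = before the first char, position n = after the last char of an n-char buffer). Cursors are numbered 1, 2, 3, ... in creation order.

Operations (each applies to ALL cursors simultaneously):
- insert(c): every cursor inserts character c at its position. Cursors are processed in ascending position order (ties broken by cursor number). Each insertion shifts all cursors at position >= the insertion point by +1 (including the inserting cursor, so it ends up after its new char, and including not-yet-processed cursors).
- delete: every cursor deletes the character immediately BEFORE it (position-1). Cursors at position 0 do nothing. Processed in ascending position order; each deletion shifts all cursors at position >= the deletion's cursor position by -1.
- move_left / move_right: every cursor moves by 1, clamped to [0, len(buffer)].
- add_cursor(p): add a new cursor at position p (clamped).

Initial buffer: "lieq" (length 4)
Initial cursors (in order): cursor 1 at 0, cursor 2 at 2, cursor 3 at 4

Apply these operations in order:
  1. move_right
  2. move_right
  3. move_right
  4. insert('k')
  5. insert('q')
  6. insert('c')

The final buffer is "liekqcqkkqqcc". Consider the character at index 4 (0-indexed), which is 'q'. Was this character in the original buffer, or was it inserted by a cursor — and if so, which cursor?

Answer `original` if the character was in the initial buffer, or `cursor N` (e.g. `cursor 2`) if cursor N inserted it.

After op 1 (move_right): buffer="lieq" (len 4), cursors c1@1 c2@3 c3@4, authorship ....
After op 2 (move_right): buffer="lieq" (len 4), cursors c1@2 c2@4 c3@4, authorship ....
After op 3 (move_right): buffer="lieq" (len 4), cursors c1@3 c2@4 c3@4, authorship ....
After op 4 (insert('k')): buffer="liekqkk" (len 7), cursors c1@4 c2@7 c3@7, authorship ...1.23
After op 5 (insert('q')): buffer="liekqqkkqq" (len 10), cursors c1@5 c2@10 c3@10, authorship ...11.2323
After op 6 (insert('c')): buffer="liekqcqkkqqcc" (len 13), cursors c1@6 c2@13 c3@13, authorship ...111.232323
Authorship (.=original, N=cursor N): . . . 1 1 1 . 2 3 2 3 2 3
Index 4: author = 1

Answer: cursor 1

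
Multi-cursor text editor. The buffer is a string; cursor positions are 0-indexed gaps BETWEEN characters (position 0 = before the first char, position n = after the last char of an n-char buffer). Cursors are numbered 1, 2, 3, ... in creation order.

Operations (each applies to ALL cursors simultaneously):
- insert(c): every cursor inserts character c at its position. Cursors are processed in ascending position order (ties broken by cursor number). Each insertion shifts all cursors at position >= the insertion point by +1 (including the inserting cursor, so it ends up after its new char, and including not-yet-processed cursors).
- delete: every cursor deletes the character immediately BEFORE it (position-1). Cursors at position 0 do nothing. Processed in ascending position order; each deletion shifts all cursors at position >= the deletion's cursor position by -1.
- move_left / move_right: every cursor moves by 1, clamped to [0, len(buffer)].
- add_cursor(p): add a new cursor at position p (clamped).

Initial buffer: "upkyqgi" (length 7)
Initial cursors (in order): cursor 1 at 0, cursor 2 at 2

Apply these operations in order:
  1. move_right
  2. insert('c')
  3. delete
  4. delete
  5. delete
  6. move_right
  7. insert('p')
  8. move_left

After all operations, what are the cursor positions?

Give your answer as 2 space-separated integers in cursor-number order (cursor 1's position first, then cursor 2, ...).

Answer: 2 2

Derivation:
After op 1 (move_right): buffer="upkyqgi" (len 7), cursors c1@1 c2@3, authorship .......
After op 2 (insert('c')): buffer="ucpkcyqgi" (len 9), cursors c1@2 c2@5, authorship .1..2....
After op 3 (delete): buffer="upkyqgi" (len 7), cursors c1@1 c2@3, authorship .......
After op 4 (delete): buffer="pyqgi" (len 5), cursors c1@0 c2@1, authorship .....
After op 5 (delete): buffer="yqgi" (len 4), cursors c1@0 c2@0, authorship ....
After op 6 (move_right): buffer="yqgi" (len 4), cursors c1@1 c2@1, authorship ....
After op 7 (insert('p')): buffer="yppqgi" (len 6), cursors c1@3 c2@3, authorship .12...
After op 8 (move_left): buffer="yppqgi" (len 6), cursors c1@2 c2@2, authorship .12...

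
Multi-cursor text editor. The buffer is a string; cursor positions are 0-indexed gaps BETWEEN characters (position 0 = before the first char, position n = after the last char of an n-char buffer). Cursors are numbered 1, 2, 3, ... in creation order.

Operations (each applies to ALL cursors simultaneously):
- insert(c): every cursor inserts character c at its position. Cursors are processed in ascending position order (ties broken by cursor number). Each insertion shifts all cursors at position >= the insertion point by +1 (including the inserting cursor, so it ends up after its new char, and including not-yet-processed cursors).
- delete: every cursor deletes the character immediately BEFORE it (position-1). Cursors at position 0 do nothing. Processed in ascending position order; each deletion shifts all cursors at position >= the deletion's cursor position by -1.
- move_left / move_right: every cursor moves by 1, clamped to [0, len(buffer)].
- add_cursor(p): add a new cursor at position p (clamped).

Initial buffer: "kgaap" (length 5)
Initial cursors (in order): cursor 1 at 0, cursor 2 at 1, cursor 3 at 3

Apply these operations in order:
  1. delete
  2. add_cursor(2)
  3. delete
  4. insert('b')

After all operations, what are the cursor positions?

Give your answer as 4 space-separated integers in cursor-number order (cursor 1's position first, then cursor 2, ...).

Answer: 4 4 4 4

Derivation:
After op 1 (delete): buffer="gap" (len 3), cursors c1@0 c2@0 c3@1, authorship ...
After op 2 (add_cursor(2)): buffer="gap" (len 3), cursors c1@0 c2@0 c3@1 c4@2, authorship ...
After op 3 (delete): buffer="p" (len 1), cursors c1@0 c2@0 c3@0 c4@0, authorship .
After op 4 (insert('b')): buffer="bbbbp" (len 5), cursors c1@4 c2@4 c3@4 c4@4, authorship 1234.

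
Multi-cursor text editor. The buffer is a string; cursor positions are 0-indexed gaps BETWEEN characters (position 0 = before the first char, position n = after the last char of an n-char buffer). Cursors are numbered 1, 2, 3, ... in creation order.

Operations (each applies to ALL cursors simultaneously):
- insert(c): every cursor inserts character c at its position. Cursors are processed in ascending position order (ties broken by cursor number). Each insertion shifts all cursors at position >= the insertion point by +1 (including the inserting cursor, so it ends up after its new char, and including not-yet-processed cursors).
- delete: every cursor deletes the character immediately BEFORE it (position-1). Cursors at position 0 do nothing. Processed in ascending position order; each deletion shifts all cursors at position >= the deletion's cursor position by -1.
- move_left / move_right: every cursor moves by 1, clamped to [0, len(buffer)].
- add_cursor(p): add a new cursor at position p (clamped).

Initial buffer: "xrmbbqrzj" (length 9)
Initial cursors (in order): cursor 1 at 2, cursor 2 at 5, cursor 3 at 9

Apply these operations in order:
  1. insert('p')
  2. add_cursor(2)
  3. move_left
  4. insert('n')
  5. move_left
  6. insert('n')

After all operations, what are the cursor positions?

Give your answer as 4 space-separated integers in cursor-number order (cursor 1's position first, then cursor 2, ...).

After op 1 (insert('p')): buffer="xrpmbbpqrzjp" (len 12), cursors c1@3 c2@7 c3@12, authorship ..1...2....3
After op 2 (add_cursor(2)): buffer="xrpmbbpqrzjp" (len 12), cursors c4@2 c1@3 c2@7 c3@12, authorship ..1...2....3
After op 3 (move_left): buffer="xrpmbbpqrzjp" (len 12), cursors c4@1 c1@2 c2@6 c3@11, authorship ..1...2....3
After op 4 (insert('n')): buffer="xnrnpmbbnpqrzjnp" (len 16), cursors c4@2 c1@4 c2@9 c3@15, authorship .4.11...22....33
After op 5 (move_left): buffer="xnrnpmbbnpqrzjnp" (len 16), cursors c4@1 c1@3 c2@8 c3@14, authorship .4.11...22....33
After op 6 (insert('n')): buffer="xnnrnnpmbbnnpqrzjnnp" (len 20), cursors c4@2 c1@5 c2@11 c3@18, authorship .44.111...222....333

Answer: 5 11 18 2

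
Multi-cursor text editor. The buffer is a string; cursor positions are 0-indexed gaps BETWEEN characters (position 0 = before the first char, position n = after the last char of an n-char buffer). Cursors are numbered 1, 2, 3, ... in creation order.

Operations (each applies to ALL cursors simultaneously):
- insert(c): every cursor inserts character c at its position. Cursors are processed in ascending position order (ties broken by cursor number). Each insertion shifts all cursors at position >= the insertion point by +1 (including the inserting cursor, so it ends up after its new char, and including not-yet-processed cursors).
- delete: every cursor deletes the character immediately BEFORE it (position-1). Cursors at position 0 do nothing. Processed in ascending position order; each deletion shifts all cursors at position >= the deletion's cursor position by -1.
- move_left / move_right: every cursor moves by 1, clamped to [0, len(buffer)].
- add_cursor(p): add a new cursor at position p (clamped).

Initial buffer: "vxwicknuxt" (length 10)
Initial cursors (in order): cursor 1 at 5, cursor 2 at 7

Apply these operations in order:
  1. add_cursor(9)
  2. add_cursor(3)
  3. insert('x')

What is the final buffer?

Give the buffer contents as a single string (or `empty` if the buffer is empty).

Answer: vxwxicxknxuxxt

Derivation:
After op 1 (add_cursor(9)): buffer="vxwicknuxt" (len 10), cursors c1@5 c2@7 c3@9, authorship ..........
After op 2 (add_cursor(3)): buffer="vxwicknuxt" (len 10), cursors c4@3 c1@5 c2@7 c3@9, authorship ..........
After op 3 (insert('x')): buffer="vxwxicxknxuxxt" (len 14), cursors c4@4 c1@7 c2@10 c3@13, authorship ...4..1..2..3.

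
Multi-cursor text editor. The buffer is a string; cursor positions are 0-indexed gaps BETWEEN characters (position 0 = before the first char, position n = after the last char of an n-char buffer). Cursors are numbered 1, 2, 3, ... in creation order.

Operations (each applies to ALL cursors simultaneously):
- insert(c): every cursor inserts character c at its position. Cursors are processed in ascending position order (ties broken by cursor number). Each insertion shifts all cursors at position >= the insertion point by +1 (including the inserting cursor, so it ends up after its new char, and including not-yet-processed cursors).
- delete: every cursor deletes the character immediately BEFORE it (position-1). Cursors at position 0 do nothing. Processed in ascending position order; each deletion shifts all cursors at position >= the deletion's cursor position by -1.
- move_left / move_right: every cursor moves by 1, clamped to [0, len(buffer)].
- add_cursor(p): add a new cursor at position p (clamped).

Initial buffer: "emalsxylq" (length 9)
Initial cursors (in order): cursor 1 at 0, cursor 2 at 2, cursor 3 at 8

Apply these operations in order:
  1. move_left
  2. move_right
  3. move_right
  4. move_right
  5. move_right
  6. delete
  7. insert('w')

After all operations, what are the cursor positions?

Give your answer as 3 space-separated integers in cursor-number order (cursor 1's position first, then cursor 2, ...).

Answer: 5 5 9

Derivation:
After op 1 (move_left): buffer="emalsxylq" (len 9), cursors c1@0 c2@1 c3@7, authorship .........
After op 2 (move_right): buffer="emalsxylq" (len 9), cursors c1@1 c2@2 c3@8, authorship .........
After op 3 (move_right): buffer="emalsxylq" (len 9), cursors c1@2 c2@3 c3@9, authorship .........
After op 4 (move_right): buffer="emalsxylq" (len 9), cursors c1@3 c2@4 c3@9, authorship .........
After op 5 (move_right): buffer="emalsxylq" (len 9), cursors c1@4 c2@5 c3@9, authorship .........
After op 6 (delete): buffer="emaxyl" (len 6), cursors c1@3 c2@3 c3@6, authorship ......
After op 7 (insert('w')): buffer="emawwxylw" (len 9), cursors c1@5 c2@5 c3@9, authorship ...12...3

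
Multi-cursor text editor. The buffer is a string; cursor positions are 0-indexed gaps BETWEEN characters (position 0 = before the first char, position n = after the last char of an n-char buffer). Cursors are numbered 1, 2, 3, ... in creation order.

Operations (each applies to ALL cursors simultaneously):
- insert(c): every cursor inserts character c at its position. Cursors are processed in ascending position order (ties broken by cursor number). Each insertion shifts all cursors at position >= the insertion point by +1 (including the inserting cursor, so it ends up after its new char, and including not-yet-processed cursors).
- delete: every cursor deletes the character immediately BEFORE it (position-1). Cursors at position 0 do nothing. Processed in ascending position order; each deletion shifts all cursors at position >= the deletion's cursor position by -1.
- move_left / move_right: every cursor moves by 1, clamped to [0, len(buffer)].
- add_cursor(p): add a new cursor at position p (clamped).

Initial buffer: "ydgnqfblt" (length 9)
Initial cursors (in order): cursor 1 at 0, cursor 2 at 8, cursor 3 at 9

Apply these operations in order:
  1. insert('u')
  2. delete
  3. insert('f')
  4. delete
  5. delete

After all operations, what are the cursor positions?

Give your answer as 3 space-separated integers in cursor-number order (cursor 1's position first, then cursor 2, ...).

After op 1 (insert('u')): buffer="uydgnqfblutu" (len 12), cursors c1@1 c2@10 c3@12, authorship 1........2.3
After op 2 (delete): buffer="ydgnqfblt" (len 9), cursors c1@0 c2@8 c3@9, authorship .........
After op 3 (insert('f')): buffer="fydgnqfblftf" (len 12), cursors c1@1 c2@10 c3@12, authorship 1........2.3
After op 4 (delete): buffer="ydgnqfblt" (len 9), cursors c1@0 c2@8 c3@9, authorship .........
After op 5 (delete): buffer="ydgnqfb" (len 7), cursors c1@0 c2@7 c3@7, authorship .......

Answer: 0 7 7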